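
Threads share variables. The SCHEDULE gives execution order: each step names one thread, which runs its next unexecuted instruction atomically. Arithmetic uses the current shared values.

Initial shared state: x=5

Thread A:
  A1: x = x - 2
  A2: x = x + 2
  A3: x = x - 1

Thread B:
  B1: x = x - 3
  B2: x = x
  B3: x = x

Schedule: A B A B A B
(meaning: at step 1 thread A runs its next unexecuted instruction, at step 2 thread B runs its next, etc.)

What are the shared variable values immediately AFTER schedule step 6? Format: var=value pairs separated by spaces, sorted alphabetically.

Answer: x=1

Derivation:
Step 1: thread A executes A1 (x = x - 2). Shared: x=3. PCs: A@1 B@0
Step 2: thread B executes B1 (x = x - 3). Shared: x=0. PCs: A@1 B@1
Step 3: thread A executes A2 (x = x + 2). Shared: x=2. PCs: A@2 B@1
Step 4: thread B executes B2 (x = x). Shared: x=2. PCs: A@2 B@2
Step 5: thread A executes A3 (x = x - 1). Shared: x=1. PCs: A@3 B@2
Step 6: thread B executes B3 (x = x). Shared: x=1. PCs: A@3 B@3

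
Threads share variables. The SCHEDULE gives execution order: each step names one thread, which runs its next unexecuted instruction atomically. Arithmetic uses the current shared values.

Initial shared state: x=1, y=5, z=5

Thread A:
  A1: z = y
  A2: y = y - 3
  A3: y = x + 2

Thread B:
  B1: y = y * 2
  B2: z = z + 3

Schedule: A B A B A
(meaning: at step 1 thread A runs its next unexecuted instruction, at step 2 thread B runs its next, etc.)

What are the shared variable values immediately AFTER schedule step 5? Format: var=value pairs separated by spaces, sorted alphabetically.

Answer: x=1 y=3 z=8

Derivation:
Step 1: thread A executes A1 (z = y). Shared: x=1 y=5 z=5. PCs: A@1 B@0
Step 2: thread B executes B1 (y = y * 2). Shared: x=1 y=10 z=5. PCs: A@1 B@1
Step 3: thread A executes A2 (y = y - 3). Shared: x=1 y=7 z=5. PCs: A@2 B@1
Step 4: thread B executes B2 (z = z + 3). Shared: x=1 y=7 z=8. PCs: A@2 B@2
Step 5: thread A executes A3 (y = x + 2). Shared: x=1 y=3 z=8. PCs: A@3 B@2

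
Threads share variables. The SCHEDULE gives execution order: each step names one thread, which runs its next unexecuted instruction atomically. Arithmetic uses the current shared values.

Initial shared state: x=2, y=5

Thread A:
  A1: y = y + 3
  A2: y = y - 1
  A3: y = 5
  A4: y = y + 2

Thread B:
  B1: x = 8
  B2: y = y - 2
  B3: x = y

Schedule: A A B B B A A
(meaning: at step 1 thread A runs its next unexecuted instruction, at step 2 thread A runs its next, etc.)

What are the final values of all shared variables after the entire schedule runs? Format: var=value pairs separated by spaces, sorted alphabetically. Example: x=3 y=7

Answer: x=5 y=7

Derivation:
Step 1: thread A executes A1 (y = y + 3). Shared: x=2 y=8. PCs: A@1 B@0
Step 2: thread A executes A2 (y = y - 1). Shared: x=2 y=7. PCs: A@2 B@0
Step 3: thread B executes B1 (x = 8). Shared: x=8 y=7. PCs: A@2 B@1
Step 4: thread B executes B2 (y = y - 2). Shared: x=8 y=5. PCs: A@2 B@2
Step 5: thread B executes B3 (x = y). Shared: x=5 y=5. PCs: A@2 B@3
Step 6: thread A executes A3 (y = 5). Shared: x=5 y=5. PCs: A@3 B@3
Step 7: thread A executes A4 (y = y + 2). Shared: x=5 y=7. PCs: A@4 B@3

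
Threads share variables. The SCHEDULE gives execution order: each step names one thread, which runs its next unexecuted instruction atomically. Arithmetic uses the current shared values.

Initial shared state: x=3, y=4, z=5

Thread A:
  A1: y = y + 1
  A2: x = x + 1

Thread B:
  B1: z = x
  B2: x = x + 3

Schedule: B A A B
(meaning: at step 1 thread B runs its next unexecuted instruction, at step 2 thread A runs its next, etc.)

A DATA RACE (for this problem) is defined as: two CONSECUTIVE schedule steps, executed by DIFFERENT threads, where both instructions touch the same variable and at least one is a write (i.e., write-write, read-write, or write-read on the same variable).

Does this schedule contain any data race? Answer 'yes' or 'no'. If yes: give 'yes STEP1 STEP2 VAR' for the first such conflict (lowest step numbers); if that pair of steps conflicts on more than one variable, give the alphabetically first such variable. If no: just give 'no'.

Steps 1,2: B(r=x,w=z) vs A(r=y,w=y). No conflict.
Steps 2,3: same thread (A). No race.
Steps 3,4: A(x = x + 1) vs B(x = x + 3). RACE on x (W-W).
First conflict at steps 3,4.

Answer: yes 3 4 x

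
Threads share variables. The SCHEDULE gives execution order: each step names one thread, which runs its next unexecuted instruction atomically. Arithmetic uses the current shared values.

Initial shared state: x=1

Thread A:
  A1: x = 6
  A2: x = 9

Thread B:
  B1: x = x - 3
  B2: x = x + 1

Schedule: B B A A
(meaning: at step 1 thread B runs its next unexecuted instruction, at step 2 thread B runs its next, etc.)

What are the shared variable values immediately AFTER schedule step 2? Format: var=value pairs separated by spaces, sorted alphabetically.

Step 1: thread B executes B1 (x = x - 3). Shared: x=-2. PCs: A@0 B@1
Step 2: thread B executes B2 (x = x + 1). Shared: x=-1. PCs: A@0 B@2

Answer: x=-1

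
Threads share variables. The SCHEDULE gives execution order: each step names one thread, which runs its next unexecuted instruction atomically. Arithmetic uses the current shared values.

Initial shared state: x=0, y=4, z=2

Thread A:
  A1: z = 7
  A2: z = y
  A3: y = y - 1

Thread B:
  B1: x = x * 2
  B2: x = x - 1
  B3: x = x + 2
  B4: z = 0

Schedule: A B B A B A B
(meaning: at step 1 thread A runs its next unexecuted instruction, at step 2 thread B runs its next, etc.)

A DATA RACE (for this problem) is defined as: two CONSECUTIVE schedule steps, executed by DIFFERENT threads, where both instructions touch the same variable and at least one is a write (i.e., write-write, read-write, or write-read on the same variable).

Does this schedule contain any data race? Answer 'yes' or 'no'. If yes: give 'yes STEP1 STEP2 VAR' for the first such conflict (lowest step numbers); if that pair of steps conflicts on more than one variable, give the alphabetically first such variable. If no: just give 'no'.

Answer: no

Derivation:
Steps 1,2: A(r=-,w=z) vs B(r=x,w=x). No conflict.
Steps 2,3: same thread (B). No race.
Steps 3,4: B(r=x,w=x) vs A(r=y,w=z). No conflict.
Steps 4,5: A(r=y,w=z) vs B(r=x,w=x). No conflict.
Steps 5,6: B(r=x,w=x) vs A(r=y,w=y). No conflict.
Steps 6,7: A(r=y,w=y) vs B(r=-,w=z). No conflict.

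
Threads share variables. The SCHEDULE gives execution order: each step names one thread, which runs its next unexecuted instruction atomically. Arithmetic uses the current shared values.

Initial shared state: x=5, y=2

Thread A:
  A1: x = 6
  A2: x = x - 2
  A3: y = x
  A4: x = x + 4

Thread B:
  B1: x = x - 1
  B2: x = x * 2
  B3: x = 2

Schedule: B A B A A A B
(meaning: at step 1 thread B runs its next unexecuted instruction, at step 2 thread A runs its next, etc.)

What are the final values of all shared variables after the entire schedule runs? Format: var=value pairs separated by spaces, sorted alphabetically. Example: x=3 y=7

Answer: x=2 y=10

Derivation:
Step 1: thread B executes B1 (x = x - 1). Shared: x=4 y=2. PCs: A@0 B@1
Step 2: thread A executes A1 (x = 6). Shared: x=6 y=2. PCs: A@1 B@1
Step 3: thread B executes B2 (x = x * 2). Shared: x=12 y=2. PCs: A@1 B@2
Step 4: thread A executes A2 (x = x - 2). Shared: x=10 y=2. PCs: A@2 B@2
Step 5: thread A executes A3 (y = x). Shared: x=10 y=10. PCs: A@3 B@2
Step 6: thread A executes A4 (x = x + 4). Shared: x=14 y=10. PCs: A@4 B@2
Step 7: thread B executes B3 (x = 2). Shared: x=2 y=10. PCs: A@4 B@3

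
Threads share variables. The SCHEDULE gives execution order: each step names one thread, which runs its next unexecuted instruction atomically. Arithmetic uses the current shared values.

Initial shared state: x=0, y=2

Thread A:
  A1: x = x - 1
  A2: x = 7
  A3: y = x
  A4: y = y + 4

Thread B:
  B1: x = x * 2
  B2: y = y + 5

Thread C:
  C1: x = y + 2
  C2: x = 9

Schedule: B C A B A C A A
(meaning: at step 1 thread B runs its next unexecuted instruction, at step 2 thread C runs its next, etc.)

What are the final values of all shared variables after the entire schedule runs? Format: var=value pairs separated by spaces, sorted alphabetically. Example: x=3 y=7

Answer: x=9 y=13

Derivation:
Step 1: thread B executes B1 (x = x * 2). Shared: x=0 y=2. PCs: A@0 B@1 C@0
Step 2: thread C executes C1 (x = y + 2). Shared: x=4 y=2. PCs: A@0 B@1 C@1
Step 3: thread A executes A1 (x = x - 1). Shared: x=3 y=2. PCs: A@1 B@1 C@1
Step 4: thread B executes B2 (y = y + 5). Shared: x=3 y=7. PCs: A@1 B@2 C@1
Step 5: thread A executes A2 (x = 7). Shared: x=7 y=7. PCs: A@2 B@2 C@1
Step 6: thread C executes C2 (x = 9). Shared: x=9 y=7. PCs: A@2 B@2 C@2
Step 7: thread A executes A3 (y = x). Shared: x=9 y=9. PCs: A@3 B@2 C@2
Step 8: thread A executes A4 (y = y + 4). Shared: x=9 y=13. PCs: A@4 B@2 C@2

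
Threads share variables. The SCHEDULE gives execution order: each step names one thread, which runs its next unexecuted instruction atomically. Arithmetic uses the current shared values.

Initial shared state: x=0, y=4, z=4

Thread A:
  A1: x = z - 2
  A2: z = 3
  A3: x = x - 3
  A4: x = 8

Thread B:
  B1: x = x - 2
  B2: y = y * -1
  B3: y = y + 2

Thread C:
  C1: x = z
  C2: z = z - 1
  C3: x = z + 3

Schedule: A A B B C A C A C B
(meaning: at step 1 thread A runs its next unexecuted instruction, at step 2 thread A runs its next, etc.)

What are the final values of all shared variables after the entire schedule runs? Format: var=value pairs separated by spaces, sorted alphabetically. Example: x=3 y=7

Answer: x=5 y=-2 z=2

Derivation:
Step 1: thread A executes A1 (x = z - 2). Shared: x=2 y=4 z=4. PCs: A@1 B@0 C@0
Step 2: thread A executes A2 (z = 3). Shared: x=2 y=4 z=3. PCs: A@2 B@0 C@0
Step 3: thread B executes B1 (x = x - 2). Shared: x=0 y=4 z=3. PCs: A@2 B@1 C@0
Step 4: thread B executes B2 (y = y * -1). Shared: x=0 y=-4 z=3. PCs: A@2 B@2 C@0
Step 5: thread C executes C1 (x = z). Shared: x=3 y=-4 z=3. PCs: A@2 B@2 C@1
Step 6: thread A executes A3 (x = x - 3). Shared: x=0 y=-4 z=3. PCs: A@3 B@2 C@1
Step 7: thread C executes C2 (z = z - 1). Shared: x=0 y=-4 z=2. PCs: A@3 B@2 C@2
Step 8: thread A executes A4 (x = 8). Shared: x=8 y=-4 z=2. PCs: A@4 B@2 C@2
Step 9: thread C executes C3 (x = z + 3). Shared: x=5 y=-4 z=2. PCs: A@4 B@2 C@3
Step 10: thread B executes B3 (y = y + 2). Shared: x=5 y=-2 z=2. PCs: A@4 B@3 C@3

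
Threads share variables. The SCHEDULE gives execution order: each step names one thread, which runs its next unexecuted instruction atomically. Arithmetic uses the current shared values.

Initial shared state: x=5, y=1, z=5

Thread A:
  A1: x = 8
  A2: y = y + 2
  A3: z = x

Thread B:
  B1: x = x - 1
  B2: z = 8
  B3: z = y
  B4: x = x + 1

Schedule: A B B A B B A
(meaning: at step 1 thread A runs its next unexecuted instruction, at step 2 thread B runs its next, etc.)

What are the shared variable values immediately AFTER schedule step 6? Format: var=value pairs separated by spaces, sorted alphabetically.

Step 1: thread A executes A1 (x = 8). Shared: x=8 y=1 z=5. PCs: A@1 B@0
Step 2: thread B executes B1 (x = x - 1). Shared: x=7 y=1 z=5. PCs: A@1 B@1
Step 3: thread B executes B2 (z = 8). Shared: x=7 y=1 z=8. PCs: A@1 B@2
Step 4: thread A executes A2 (y = y + 2). Shared: x=7 y=3 z=8. PCs: A@2 B@2
Step 5: thread B executes B3 (z = y). Shared: x=7 y=3 z=3. PCs: A@2 B@3
Step 6: thread B executes B4 (x = x + 1). Shared: x=8 y=3 z=3. PCs: A@2 B@4

Answer: x=8 y=3 z=3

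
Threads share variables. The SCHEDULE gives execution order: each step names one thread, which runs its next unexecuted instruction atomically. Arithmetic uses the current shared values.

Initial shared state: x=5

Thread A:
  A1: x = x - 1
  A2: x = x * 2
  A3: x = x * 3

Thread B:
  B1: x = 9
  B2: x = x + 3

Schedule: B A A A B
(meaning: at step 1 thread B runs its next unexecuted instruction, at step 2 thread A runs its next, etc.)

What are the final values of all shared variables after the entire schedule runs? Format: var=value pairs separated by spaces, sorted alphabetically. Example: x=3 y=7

Answer: x=51

Derivation:
Step 1: thread B executes B1 (x = 9). Shared: x=9. PCs: A@0 B@1
Step 2: thread A executes A1 (x = x - 1). Shared: x=8. PCs: A@1 B@1
Step 3: thread A executes A2 (x = x * 2). Shared: x=16. PCs: A@2 B@1
Step 4: thread A executes A3 (x = x * 3). Shared: x=48. PCs: A@3 B@1
Step 5: thread B executes B2 (x = x + 3). Shared: x=51. PCs: A@3 B@2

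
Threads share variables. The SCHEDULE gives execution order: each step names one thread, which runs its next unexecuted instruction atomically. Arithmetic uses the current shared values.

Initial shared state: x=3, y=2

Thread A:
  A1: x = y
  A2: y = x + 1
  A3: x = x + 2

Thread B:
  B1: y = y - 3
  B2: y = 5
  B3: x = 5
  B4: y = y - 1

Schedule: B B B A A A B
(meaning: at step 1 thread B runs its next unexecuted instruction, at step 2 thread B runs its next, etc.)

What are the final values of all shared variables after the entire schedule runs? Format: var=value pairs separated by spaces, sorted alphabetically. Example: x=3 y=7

Step 1: thread B executes B1 (y = y - 3). Shared: x=3 y=-1. PCs: A@0 B@1
Step 2: thread B executes B2 (y = 5). Shared: x=3 y=5. PCs: A@0 B@2
Step 3: thread B executes B3 (x = 5). Shared: x=5 y=5. PCs: A@0 B@3
Step 4: thread A executes A1 (x = y). Shared: x=5 y=5. PCs: A@1 B@3
Step 5: thread A executes A2 (y = x + 1). Shared: x=5 y=6. PCs: A@2 B@3
Step 6: thread A executes A3 (x = x + 2). Shared: x=7 y=6. PCs: A@3 B@3
Step 7: thread B executes B4 (y = y - 1). Shared: x=7 y=5. PCs: A@3 B@4

Answer: x=7 y=5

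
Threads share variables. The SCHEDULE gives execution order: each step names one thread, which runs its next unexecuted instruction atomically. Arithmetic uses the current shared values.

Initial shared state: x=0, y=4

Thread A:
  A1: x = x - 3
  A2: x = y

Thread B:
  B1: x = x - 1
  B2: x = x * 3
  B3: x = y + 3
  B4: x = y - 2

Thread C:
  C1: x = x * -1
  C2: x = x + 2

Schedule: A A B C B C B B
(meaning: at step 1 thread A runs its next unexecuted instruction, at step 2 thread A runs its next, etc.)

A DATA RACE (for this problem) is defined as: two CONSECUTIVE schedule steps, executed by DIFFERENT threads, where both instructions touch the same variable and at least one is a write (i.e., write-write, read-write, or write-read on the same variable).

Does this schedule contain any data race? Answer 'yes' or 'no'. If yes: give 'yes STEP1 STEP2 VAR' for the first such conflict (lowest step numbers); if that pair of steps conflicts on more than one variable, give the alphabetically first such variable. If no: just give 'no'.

Steps 1,2: same thread (A). No race.
Steps 2,3: A(x = y) vs B(x = x - 1). RACE on x (W-W).
Steps 3,4: B(x = x - 1) vs C(x = x * -1). RACE on x (W-W).
Steps 4,5: C(x = x * -1) vs B(x = x * 3). RACE on x (W-W).
Steps 5,6: B(x = x * 3) vs C(x = x + 2). RACE on x (W-W).
Steps 6,7: C(x = x + 2) vs B(x = y + 3). RACE on x (W-W).
Steps 7,8: same thread (B). No race.
First conflict at steps 2,3.

Answer: yes 2 3 x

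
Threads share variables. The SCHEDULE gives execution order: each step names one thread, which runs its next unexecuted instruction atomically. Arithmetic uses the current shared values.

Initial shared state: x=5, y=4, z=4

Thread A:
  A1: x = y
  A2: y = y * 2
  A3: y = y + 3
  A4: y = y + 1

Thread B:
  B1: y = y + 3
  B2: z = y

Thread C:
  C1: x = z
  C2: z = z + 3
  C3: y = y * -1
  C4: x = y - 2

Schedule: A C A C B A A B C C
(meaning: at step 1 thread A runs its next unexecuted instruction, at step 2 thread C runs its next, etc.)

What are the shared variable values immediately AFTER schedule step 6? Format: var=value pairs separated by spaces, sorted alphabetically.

Step 1: thread A executes A1 (x = y). Shared: x=4 y=4 z=4. PCs: A@1 B@0 C@0
Step 2: thread C executes C1 (x = z). Shared: x=4 y=4 z=4. PCs: A@1 B@0 C@1
Step 3: thread A executes A2 (y = y * 2). Shared: x=4 y=8 z=4. PCs: A@2 B@0 C@1
Step 4: thread C executes C2 (z = z + 3). Shared: x=4 y=8 z=7. PCs: A@2 B@0 C@2
Step 5: thread B executes B1 (y = y + 3). Shared: x=4 y=11 z=7. PCs: A@2 B@1 C@2
Step 6: thread A executes A3 (y = y + 3). Shared: x=4 y=14 z=7. PCs: A@3 B@1 C@2

Answer: x=4 y=14 z=7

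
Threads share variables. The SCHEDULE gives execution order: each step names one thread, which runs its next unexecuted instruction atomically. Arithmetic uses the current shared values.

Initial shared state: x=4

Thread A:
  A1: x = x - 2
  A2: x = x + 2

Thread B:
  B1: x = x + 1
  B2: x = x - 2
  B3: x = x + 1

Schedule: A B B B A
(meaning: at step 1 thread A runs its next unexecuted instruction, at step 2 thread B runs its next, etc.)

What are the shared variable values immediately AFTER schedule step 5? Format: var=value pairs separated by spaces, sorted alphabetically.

Answer: x=4

Derivation:
Step 1: thread A executes A1 (x = x - 2). Shared: x=2. PCs: A@1 B@0
Step 2: thread B executes B1 (x = x + 1). Shared: x=3. PCs: A@1 B@1
Step 3: thread B executes B2 (x = x - 2). Shared: x=1. PCs: A@1 B@2
Step 4: thread B executes B3 (x = x + 1). Shared: x=2. PCs: A@1 B@3
Step 5: thread A executes A2 (x = x + 2). Shared: x=4. PCs: A@2 B@3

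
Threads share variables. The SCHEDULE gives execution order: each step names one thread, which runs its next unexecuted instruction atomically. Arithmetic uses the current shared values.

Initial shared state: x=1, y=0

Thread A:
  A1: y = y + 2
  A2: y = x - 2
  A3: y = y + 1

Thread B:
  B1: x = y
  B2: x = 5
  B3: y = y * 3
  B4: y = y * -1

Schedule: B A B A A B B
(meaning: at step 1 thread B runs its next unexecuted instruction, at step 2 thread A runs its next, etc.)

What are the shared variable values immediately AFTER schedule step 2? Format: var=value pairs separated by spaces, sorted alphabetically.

Answer: x=0 y=2

Derivation:
Step 1: thread B executes B1 (x = y). Shared: x=0 y=0. PCs: A@0 B@1
Step 2: thread A executes A1 (y = y + 2). Shared: x=0 y=2. PCs: A@1 B@1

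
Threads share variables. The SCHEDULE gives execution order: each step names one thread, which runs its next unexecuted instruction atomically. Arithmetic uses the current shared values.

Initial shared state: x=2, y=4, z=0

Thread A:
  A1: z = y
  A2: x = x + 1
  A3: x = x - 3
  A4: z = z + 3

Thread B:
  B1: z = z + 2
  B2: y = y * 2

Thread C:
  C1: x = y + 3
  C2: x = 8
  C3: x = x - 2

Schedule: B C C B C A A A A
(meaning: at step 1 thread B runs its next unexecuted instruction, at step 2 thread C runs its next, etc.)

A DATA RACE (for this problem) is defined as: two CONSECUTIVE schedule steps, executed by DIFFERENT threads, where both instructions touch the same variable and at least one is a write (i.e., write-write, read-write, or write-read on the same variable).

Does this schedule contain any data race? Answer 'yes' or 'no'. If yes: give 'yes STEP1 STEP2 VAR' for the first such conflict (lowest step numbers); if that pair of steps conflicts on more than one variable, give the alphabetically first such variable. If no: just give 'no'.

Steps 1,2: B(r=z,w=z) vs C(r=y,w=x). No conflict.
Steps 2,3: same thread (C). No race.
Steps 3,4: C(r=-,w=x) vs B(r=y,w=y). No conflict.
Steps 4,5: B(r=y,w=y) vs C(r=x,w=x). No conflict.
Steps 5,6: C(r=x,w=x) vs A(r=y,w=z). No conflict.
Steps 6,7: same thread (A). No race.
Steps 7,8: same thread (A). No race.
Steps 8,9: same thread (A). No race.

Answer: no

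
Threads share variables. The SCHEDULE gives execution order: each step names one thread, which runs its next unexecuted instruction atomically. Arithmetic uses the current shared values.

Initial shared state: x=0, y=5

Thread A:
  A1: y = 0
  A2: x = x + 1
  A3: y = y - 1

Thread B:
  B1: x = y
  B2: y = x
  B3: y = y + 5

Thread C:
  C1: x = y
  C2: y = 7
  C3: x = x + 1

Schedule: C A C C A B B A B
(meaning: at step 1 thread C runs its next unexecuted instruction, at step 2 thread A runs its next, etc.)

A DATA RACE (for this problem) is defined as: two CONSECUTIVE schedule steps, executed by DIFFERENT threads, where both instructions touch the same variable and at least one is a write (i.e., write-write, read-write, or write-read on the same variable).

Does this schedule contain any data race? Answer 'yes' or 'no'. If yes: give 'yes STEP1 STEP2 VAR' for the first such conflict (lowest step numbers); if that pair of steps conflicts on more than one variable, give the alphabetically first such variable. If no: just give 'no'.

Steps 1,2: C(x = y) vs A(y = 0). RACE on y (R-W).
Steps 2,3: A(y = 0) vs C(y = 7). RACE on y (W-W).
Steps 3,4: same thread (C). No race.
Steps 4,5: C(x = x + 1) vs A(x = x + 1). RACE on x (W-W).
Steps 5,6: A(x = x + 1) vs B(x = y). RACE on x (W-W).
Steps 6,7: same thread (B). No race.
Steps 7,8: B(y = x) vs A(y = y - 1). RACE on y (W-W).
Steps 8,9: A(y = y - 1) vs B(y = y + 5). RACE on y (W-W).
First conflict at steps 1,2.

Answer: yes 1 2 y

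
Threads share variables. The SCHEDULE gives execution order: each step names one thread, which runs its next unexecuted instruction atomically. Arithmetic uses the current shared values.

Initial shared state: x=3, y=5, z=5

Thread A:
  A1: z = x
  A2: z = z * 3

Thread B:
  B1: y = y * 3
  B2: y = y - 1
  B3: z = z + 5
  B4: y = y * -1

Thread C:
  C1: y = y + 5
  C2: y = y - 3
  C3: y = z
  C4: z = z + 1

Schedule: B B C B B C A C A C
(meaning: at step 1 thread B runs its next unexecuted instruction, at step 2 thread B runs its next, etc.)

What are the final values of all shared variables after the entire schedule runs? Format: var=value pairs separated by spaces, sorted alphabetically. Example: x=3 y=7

Answer: x=3 y=3 z=10

Derivation:
Step 1: thread B executes B1 (y = y * 3). Shared: x=3 y=15 z=5. PCs: A@0 B@1 C@0
Step 2: thread B executes B2 (y = y - 1). Shared: x=3 y=14 z=5. PCs: A@0 B@2 C@0
Step 3: thread C executes C1 (y = y + 5). Shared: x=3 y=19 z=5. PCs: A@0 B@2 C@1
Step 4: thread B executes B3 (z = z + 5). Shared: x=3 y=19 z=10. PCs: A@0 B@3 C@1
Step 5: thread B executes B4 (y = y * -1). Shared: x=3 y=-19 z=10. PCs: A@0 B@4 C@1
Step 6: thread C executes C2 (y = y - 3). Shared: x=3 y=-22 z=10. PCs: A@0 B@4 C@2
Step 7: thread A executes A1 (z = x). Shared: x=3 y=-22 z=3. PCs: A@1 B@4 C@2
Step 8: thread C executes C3 (y = z). Shared: x=3 y=3 z=3. PCs: A@1 B@4 C@3
Step 9: thread A executes A2 (z = z * 3). Shared: x=3 y=3 z=9. PCs: A@2 B@4 C@3
Step 10: thread C executes C4 (z = z + 1). Shared: x=3 y=3 z=10. PCs: A@2 B@4 C@4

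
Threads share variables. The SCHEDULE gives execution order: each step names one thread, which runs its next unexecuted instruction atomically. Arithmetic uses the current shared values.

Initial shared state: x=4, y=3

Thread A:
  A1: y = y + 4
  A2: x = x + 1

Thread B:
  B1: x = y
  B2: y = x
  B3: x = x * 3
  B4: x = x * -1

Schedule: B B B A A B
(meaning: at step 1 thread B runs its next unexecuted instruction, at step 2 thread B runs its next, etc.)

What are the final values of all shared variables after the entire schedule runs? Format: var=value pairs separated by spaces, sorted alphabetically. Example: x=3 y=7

Step 1: thread B executes B1 (x = y). Shared: x=3 y=3. PCs: A@0 B@1
Step 2: thread B executes B2 (y = x). Shared: x=3 y=3. PCs: A@0 B@2
Step 3: thread B executes B3 (x = x * 3). Shared: x=9 y=3. PCs: A@0 B@3
Step 4: thread A executes A1 (y = y + 4). Shared: x=9 y=7. PCs: A@1 B@3
Step 5: thread A executes A2 (x = x + 1). Shared: x=10 y=7. PCs: A@2 B@3
Step 6: thread B executes B4 (x = x * -1). Shared: x=-10 y=7. PCs: A@2 B@4

Answer: x=-10 y=7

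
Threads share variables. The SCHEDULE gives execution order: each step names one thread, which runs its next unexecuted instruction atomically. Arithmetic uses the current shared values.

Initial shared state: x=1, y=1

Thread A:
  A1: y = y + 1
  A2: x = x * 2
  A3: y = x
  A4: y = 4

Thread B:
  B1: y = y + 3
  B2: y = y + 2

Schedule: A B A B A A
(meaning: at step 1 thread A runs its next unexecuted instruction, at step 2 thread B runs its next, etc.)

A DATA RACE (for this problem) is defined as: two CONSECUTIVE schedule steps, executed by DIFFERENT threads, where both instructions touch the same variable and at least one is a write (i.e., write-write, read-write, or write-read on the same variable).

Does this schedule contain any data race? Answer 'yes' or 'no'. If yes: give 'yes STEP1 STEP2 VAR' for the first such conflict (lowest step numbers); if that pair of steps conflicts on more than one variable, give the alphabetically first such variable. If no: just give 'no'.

Steps 1,2: A(y = y + 1) vs B(y = y + 3). RACE on y (W-W).
Steps 2,3: B(r=y,w=y) vs A(r=x,w=x). No conflict.
Steps 3,4: A(r=x,w=x) vs B(r=y,w=y). No conflict.
Steps 4,5: B(y = y + 2) vs A(y = x). RACE on y (W-W).
Steps 5,6: same thread (A). No race.
First conflict at steps 1,2.

Answer: yes 1 2 y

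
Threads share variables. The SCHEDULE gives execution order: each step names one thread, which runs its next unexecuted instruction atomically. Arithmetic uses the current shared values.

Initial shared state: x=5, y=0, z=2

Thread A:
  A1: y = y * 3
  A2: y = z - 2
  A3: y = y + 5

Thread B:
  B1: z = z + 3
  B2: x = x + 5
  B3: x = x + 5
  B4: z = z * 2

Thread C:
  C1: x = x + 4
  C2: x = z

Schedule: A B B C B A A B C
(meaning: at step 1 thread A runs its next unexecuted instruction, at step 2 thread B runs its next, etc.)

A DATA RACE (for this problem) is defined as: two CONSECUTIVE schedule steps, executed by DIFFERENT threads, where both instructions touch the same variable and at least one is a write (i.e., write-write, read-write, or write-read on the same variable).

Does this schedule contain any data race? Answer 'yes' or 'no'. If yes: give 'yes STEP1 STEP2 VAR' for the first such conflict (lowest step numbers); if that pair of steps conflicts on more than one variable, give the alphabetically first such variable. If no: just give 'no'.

Steps 1,2: A(r=y,w=y) vs B(r=z,w=z). No conflict.
Steps 2,3: same thread (B). No race.
Steps 3,4: B(x = x + 5) vs C(x = x + 4). RACE on x (W-W).
Steps 4,5: C(x = x + 4) vs B(x = x + 5). RACE on x (W-W).
Steps 5,6: B(r=x,w=x) vs A(r=z,w=y). No conflict.
Steps 6,7: same thread (A). No race.
Steps 7,8: A(r=y,w=y) vs B(r=z,w=z). No conflict.
Steps 8,9: B(z = z * 2) vs C(x = z). RACE on z (W-R).
First conflict at steps 3,4.

Answer: yes 3 4 x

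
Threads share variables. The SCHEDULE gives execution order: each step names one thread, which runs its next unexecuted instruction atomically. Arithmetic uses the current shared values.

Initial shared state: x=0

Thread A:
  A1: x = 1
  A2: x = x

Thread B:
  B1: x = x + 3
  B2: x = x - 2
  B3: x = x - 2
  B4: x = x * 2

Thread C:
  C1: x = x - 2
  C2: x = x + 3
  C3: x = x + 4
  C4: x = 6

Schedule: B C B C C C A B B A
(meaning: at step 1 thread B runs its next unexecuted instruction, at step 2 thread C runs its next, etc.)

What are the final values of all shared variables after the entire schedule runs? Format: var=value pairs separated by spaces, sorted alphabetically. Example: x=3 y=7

Answer: x=-2

Derivation:
Step 1: thread B executes B1 (x = x + 3). Shared: x=3. PCs: A@0 B@1 C@0
Step 2: thread C executes C1 (x = x - 2). Shared: x=1. PCs: A@0 B@1 C@1
Step 3: thread B executes B2 (x = x - 2). Shared: x=-1. PCs: A@0 B@2 C@1
Step 4: thread C executes C2 (x = x + 3). Shared: x=2. PCs: A@0 B@2 C@2
Step 5: thread C executes C3 (x = x + 4). Shared: x=6. PCs: A@0 B@2 C@3
Step 6: thread C executes C4 (x = 6). Shared: x=6. PCs: A@0 B@2 C@4
Step 7: thread A executes A1 (x = 1). Shared: x=1. PCs: A@1 B@2 C@4
Step 8: thread B executes B3 (x = x - 2). Shared: x=-1. PCs: A@1 B@3 C@4
Step 9: thread B executes B4 (x = x * 2). Shared: x=-2. PCs: A@1 B@4 C@4
Step 10: thread A executes A2 (x = x). Shared: x=-2. PCs: A@2 B@4 C@4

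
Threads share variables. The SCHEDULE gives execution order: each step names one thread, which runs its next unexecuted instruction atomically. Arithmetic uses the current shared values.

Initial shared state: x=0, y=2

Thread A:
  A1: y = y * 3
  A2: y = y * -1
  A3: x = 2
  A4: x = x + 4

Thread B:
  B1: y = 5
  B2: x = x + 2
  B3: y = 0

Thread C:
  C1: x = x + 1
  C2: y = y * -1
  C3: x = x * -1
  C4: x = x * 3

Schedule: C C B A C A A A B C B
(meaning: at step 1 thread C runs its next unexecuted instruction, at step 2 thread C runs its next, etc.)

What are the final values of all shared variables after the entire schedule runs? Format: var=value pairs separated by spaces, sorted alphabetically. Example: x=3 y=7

Answer: x=24 y=0

Derivation:
Step 1: thread C executes C1 (x = x + 1). Shared: x=1 y=2. PCs: A@0 B@0 C@1
Step 2: thread C executes C2 (y = y * -1). Shared: x=1 y=-2. PCs: A@0 B@0 C@2
Step 3: thread B executes B1 (y = 5). Shared: x=1 y=5. PCs: A@0 B@1 C@2
Step 4: thread A executes A1 (y = y * 3). Shared: x=1 y=15. PCs: A@1 B@1 C@2
Step 5: thread C executes C3 (x = x * -1). Shared: x=-1 y=15. PCs: A@1 B@1 C@3
Step 6: thread A executes A2 (y = y * -1). Shared: x=-1 y=-15. PCs: A@2 B@1 C@3
Step 7: thread A executes A3 (x = 2). Shared: x=2 y=-15. PCs: A@3 B@1 C@3
Step 8: thread A executes A4 (x = x + 4). Shared: x=6 y=-15. PCs: A@4 B@1 C@3
Step 9: thread B executes B2 (x = x + 2). Shared: x=8 y=-15. PCs: A@4 B@2 C@3
Step 10: thread C executes C4 (x = x * 3). Shared: x=24 y=-15. PCs: A@4 B@2 C@4
Step 11: thread B executes B3 (y = 0). Shared: x=24 y=0. PCs: A@4 B@3 C@4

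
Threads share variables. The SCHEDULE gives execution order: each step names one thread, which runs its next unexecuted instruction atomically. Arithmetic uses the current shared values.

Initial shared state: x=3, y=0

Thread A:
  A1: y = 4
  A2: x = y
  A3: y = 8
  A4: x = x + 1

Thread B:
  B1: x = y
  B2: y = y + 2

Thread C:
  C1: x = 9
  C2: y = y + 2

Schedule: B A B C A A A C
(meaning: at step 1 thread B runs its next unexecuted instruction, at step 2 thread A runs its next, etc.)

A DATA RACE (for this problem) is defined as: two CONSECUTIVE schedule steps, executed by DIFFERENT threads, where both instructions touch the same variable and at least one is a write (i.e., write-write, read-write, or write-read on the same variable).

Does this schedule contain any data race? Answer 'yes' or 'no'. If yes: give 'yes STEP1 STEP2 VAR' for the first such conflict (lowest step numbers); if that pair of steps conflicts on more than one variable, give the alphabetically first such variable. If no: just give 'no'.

Answer: yes 1 2 y

Derivation:
Steps 1,2: B(x = y) vs A(y = 4). RACE on y (R-W).
Steps 2,3: A(y = 4) vs B(y = y + 2). RACE on y (W-W).
Steps 3,4: B(r=y,w=y) vs C(r=-,w=x). No conflict.
Steps 4,5: C(x = 9) vs A(x = y). RACE on x (W-W).
Steps 5,6: same thread (A). No race.
Steps 6,7: same thread (A). No race.
Steps 7,8: A(r=x,w=x) vs C(r=y,w=y). No conflict.
First conflict at steps 1,2.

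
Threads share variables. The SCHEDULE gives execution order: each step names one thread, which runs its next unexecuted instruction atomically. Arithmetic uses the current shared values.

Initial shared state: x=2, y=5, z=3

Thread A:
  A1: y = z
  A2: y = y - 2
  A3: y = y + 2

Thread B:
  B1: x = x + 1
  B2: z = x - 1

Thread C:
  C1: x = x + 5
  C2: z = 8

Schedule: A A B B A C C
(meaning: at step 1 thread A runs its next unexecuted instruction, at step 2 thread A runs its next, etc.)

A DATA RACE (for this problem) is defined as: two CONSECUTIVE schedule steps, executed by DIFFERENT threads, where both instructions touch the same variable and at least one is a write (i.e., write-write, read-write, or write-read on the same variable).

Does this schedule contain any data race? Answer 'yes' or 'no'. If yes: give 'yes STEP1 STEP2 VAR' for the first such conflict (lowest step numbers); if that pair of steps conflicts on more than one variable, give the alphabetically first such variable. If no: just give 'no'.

Answer: no

Derivation:
Steps 1,2: same thread (A). No race.
Steps 2,3: A(r=y,w=y) vs B(r=x,w=x). No conflict.
Steps 3,4: same thread (B). No race.
Steps 4,5: B(r=x,w=z) vs A(r=y,w=y). No conflict.
Steps 5,6: A(r=y,w=y) vs C(r=x,w=x). No conflict.
Steps 6,7: same thread (C). No race.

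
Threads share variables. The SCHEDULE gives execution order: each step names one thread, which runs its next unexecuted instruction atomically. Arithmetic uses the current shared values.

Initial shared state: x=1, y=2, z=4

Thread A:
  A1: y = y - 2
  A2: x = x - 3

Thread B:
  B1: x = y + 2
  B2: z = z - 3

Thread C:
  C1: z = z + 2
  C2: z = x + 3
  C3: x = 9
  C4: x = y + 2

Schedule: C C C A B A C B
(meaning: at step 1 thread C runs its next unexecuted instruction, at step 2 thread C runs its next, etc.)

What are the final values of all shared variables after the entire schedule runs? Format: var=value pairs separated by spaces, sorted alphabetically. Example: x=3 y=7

Step 1: thread C executes C1 (z = z + 2). Shared: x=1 y=2 z=6. PCs: A@0 B@0 C@1
Step 2: thread C executes C2 (z = x + 3). Shared: x=1 y=2 z=4. PCs: A@0 B@0 C@2
Step 3: thread C executes C3 (x = 9). Shared: x=9 y=2 z=4. PCs: A@0 B@0 C@3
Step 4: thread A executes A1 (y = y - 2). Shared: x=9 y=0 z=4. PCs: A@1 B@0 C@3
Step 5: thread B executes B1 (x = y + 2). Shared: x=2 y=0 z=4. PCs: A@1 B@1 C@3
Step 6: thread A executes A2 (x = x - 3). Shared: x=-1 y=0 z=4. PCs: A@2 B@1 C@3
Step 7: thread C executes C4 (x = y + 2). Shared: x=2 y=0 z=4. PCs: A@2 B@1 C@4
Step 8: thread B executes B2 (z = z - 3). Shared: x=2 y=0 z=1. PCs: A@2 B@2 C@4

Answer: x=2 y=0 z=1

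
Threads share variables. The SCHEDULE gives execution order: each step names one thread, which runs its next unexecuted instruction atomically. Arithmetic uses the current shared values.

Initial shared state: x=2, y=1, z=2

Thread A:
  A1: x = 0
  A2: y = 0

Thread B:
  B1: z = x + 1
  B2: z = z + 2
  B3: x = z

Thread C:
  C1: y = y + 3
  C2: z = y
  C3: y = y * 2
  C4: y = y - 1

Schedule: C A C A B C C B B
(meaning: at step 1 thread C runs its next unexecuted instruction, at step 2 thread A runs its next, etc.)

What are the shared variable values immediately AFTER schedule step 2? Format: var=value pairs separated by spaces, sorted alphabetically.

Step 1: thread C executes C1 (y = y + 3). Shared: x=2 y=4 z=2. PCs: A@0 B@0 C@1
Step 2: thread A executes A1 (x = 0). Shared: x=0 y=4 z=2. PCs: A@1 B@0 C@1

Answer: x=0 y=4 z=2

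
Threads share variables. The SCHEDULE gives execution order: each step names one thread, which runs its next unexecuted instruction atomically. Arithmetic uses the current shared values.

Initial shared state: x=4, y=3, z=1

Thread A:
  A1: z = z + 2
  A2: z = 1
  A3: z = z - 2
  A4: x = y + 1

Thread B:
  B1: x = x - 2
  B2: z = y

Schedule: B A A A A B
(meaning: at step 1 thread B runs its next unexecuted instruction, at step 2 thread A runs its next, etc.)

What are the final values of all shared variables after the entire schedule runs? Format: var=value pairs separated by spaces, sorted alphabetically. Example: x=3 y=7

Step 1: thread B executes B1 (x = x - 2). Shared: x=2 y=3 z=1. PCs: A@0 B@1
Step 2: thread A executes A1 (z = z + 2). Shared: x=2 y=3 z=3. PCs: A@1 B@1
Step 3: thread A executes A2 (z = 1). Shared: x=2 y=3 z=1. PCs: A@2 B@1
Step 4: thread A executes A3 (z = z - 2). Shared: x=2 y=3 z=-1. PCs: A@3 B@1
Step 5: thread A executes A4 (x = y + 1). Shared: x=4 y=3 z=-1. PCs: A@4 B@1
Step 6: thread B executes B2 (z = y). Shared: x=4 y=3 z=3. PCs: A@4 B@2

Answer: x=4 y=3 z=3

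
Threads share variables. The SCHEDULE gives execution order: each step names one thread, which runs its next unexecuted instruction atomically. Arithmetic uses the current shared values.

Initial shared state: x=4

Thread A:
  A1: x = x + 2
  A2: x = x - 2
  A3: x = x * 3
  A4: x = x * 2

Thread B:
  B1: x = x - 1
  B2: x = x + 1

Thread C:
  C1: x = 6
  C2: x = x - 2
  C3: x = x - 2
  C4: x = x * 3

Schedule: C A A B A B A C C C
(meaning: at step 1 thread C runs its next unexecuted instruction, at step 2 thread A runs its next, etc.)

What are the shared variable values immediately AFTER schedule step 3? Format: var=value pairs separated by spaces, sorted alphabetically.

Answer: x=6

Derivation:
Step 1: thread C executes C1 (x = 6). Shared: x=6. PCs: A@0 B@0 C@1
Step 2: thread A executes A1 (x = x + 2). Shared: x=8. PCs: A@1 B@0 C@1
Step 3: thread A executes A2 (x = x - 2). Shared: x=6. PCs: A@2 B@0 C@1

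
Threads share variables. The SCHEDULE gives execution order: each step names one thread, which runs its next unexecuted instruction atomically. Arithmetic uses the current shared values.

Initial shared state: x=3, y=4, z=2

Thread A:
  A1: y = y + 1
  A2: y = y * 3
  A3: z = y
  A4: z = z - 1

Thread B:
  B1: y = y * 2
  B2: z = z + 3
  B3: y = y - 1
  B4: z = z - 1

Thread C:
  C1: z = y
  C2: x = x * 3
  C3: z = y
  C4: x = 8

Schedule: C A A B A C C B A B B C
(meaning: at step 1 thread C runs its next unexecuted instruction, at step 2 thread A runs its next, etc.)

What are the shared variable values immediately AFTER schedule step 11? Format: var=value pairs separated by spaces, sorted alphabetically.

Answer: x=9 y=29 z=31

Derivation:
Step 1: thread C executes C1 (z = y). Shared: x=3 y=4 z=4. PCs: A@0 B@0 C@1
Step 2: thread A executes A1 (y = y + 1). Shared: x=3 y=5 z=4. PCs: A@1 B@0 C@1
Step 3: thread A executes A2 (y = y * 3). Shared: x=3 y=15 z=4. PCs: A@2 B@0 C@1
Step 4: thread B executes B1 (y = y * 2). Shared: x=3 y=30 z=4. PCs: A@2 B@1 C@1
Step 5: thread A executes A3 (z = y). Shared: x=3 y=30 z=30. PCs: A@3 B@1 C@1
Step 6: thread C executes C2 (x = x * 3). Shared: x=9 y=30 z=30. PCs: A@3 B@1 C@2
Step 7: thread C executes C3 (z = y). Shared: x=9 y=30 z=30. PCs: A@3 B@1 C@3
Step 8: thread B executes B2 (z = z + 3). Shared: x=9 y=30 z=33. PCs: A@3 B@2 C@3
Step 9: thread A executes A4 (z = z - 1). Shared: x=9 y=30 z=32. PCs: A@4 B@2 C@3
Step 10: thread B executes B3 (y = y - 1). Shared: x=9 y=29 z=32. PCs: A@4 B@3 C@3
Step 11: thread B executes B4 (z = z - 1). Shared: x=9 y=29 z=31. PCs: A@4 B@4 C@3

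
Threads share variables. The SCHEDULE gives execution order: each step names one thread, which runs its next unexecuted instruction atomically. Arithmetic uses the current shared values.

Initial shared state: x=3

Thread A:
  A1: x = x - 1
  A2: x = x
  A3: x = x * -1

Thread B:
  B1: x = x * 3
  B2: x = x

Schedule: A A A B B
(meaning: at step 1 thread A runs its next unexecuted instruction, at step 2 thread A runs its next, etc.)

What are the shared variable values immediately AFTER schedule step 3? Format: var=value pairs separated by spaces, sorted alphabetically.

Answer: x=-2

Derivation:
Step 1: thread A executes A1 (x = x - 1). Shared: x=2. PCs: A@1 B@0
Step 2: thread A executes A2 (x = x). Shared: x=2. PCs: A@2 B@0
Step 3: thread A executes A3 (x = x * -1). Shared: x=-2. PCs: A@3 B@0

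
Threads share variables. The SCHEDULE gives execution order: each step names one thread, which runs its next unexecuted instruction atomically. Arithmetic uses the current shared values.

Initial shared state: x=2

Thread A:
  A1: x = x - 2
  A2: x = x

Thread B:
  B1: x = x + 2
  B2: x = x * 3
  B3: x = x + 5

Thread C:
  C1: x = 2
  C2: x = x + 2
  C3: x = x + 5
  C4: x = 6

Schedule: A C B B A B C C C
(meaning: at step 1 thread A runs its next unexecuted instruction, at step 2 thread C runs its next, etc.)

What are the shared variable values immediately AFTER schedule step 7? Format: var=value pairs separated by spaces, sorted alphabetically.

Answer: x=19

Derivation:
Step 1: thread A executes A1 (x = x - 2). Shared: x=0. PCs: A@1 B@0 C@0
Step 2: thread C executes C1 (x = 2). Shared: x=2. PCs: A@1 B@0 C@1
Step 3: thread B executes B1 (x = x + 2). Shared: x=4. PCs: A@1 B@1 C@1
Step 4: thread B executes B2 (x = x * 3). Shared: x=12. PCs: A@1 B@2 C@1
Step 5: thread A executes A2 (x = x). Shared: x=12. PCs: A@2 B@2 C@1
Step 6: thread B executes B3 (x = x + 5). Shared: x=17. PCs: A@2 B@3 C@1
Step 7: thread C executes C2 (x = x + 2). Shared: x=19. PCs: A@2 B@3 C@2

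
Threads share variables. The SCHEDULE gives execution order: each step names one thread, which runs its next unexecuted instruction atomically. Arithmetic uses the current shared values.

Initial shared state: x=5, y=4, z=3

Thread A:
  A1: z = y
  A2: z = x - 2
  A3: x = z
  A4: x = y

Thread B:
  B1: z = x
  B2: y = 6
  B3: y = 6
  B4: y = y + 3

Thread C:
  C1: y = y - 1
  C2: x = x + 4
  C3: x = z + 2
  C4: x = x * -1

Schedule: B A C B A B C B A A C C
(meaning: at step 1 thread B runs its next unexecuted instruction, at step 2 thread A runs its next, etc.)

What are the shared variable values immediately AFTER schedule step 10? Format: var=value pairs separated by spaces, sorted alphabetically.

Step 1: thread B executes B1 (z = x). Shared: x=5 y=4 z=5. PCs: A@0 B@1 C@0
Step 2: thread A executes A1 (z = y). Shared: x=5 y=4 z=4. PCs: A@1 B@1 C@0
Step 3: thread C executes C1 (y = y - 1). Shared: x=5 y=3 z=4. PCs: A@1 B@1 C@1
Step 4: thread B executes B2 (y = 6). Shared: x=5 y=6 z=4. PCs: A@1 B@2 C@1
Step 5: thread A executes A2 (z = x - 2). Shared: x=5 y=6 z=3. PCs: A@2 B@2 C@1
Step 6: thread B executes B3 (y = 6). Shared: x=5 y=6 z=3. PCs: A@2 B@3 C@1
Step 7: thread C executes C2 (x = x + 4). Shared: x=9 y=6 z=3. PCs: A@2 B@3 C@2
Step 8: thread B executes B4 (y = y + 3). Shared: x=9 y=9 z=3. PCs: A@2 B@4 C@2
Step 9: thread A executes A3 (x = z). Shared: x=3 y=9 z=3. PCs: A@3 B@4 C@2
Step 10: thread A executes A4 (x = y). Shared: x=9 y=9 z=3. PCs: A@4 B@4 C@2

Answer: x=9 y=9 z=3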